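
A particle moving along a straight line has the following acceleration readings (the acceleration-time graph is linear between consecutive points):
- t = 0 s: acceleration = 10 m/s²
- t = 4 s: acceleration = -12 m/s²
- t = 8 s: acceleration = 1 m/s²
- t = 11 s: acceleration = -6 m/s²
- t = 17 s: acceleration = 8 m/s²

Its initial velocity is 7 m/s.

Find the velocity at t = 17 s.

Δv equals the area under the a-t graph; then v = v₀ + Δv.
0–4 s: ½(10 + -12)(4) = -4 m/s
4–8 s: ½(-12 + 1)(4) = -22 m/s
8–11 s: ½(1 + -6)(3) = -7.5 m/s
11–17 s: ½(-6 + 8)(6) = 6 m/s
Δv = -27.5 m/s, so v(17) = 7 + (-27.5) = -20.5 m/s.

-20.5 m/s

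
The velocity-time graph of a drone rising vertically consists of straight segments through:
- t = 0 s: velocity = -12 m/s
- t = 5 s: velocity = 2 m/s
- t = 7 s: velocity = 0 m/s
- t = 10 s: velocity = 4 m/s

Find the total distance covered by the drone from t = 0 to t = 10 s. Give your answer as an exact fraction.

241/7 m

Total distance travelled is ∫|v| dt — sum the magnitudes of each area piece.
0–5 s: v = 0 at t = 30/7 s; triangle areas 180/7 + 5/7 = 185/7 m
5–7 s: |½(2 + 0)(2)| = 2 m
7–10 s: |½(0 + 4)(3)| = 6 m
Total distance = 241/7 m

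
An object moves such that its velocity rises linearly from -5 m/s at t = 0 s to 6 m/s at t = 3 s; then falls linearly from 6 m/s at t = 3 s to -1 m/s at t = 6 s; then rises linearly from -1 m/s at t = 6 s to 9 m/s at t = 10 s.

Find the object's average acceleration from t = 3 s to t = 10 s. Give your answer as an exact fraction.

3/7 m/s²

Average acceleration = Δv/Δt = (9 − 6)/(10 − 3) = 3/7 m/s².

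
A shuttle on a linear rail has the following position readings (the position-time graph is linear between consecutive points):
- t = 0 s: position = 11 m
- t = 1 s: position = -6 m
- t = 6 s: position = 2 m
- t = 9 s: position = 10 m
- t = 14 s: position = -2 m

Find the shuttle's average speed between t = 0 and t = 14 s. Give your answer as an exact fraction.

Average speed = (total path length)/(elapsed time); on a piecewise-linear x-t graph the path length is Σ|Δx|.
0–1 s: |Δx| = |-6 − 11| = 17 m
1–6 s: |Δx| = |2 − -6| = 8 m
6–9 s: |Δx| = |10 − 2| = 8 m
9–14 s: |Δx| = |-2 − 10| = 12 m
Total path = 45 m; average speed = 45/14 = 45/14 m/s.

45/14 m/s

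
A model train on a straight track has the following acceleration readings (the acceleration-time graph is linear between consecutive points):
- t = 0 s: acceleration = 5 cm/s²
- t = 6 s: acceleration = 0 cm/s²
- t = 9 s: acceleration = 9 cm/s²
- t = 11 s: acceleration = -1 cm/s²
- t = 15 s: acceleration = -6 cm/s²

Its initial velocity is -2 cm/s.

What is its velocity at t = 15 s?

Δv equals the area under the a-t graph; then v = v₀ + Δv.
0–6 s: ½(5 + 0)(6) = 15 cm/s
6–9 s: ½(0 + 9)(3) = 13.5 cm/s
9–11 s: ½(9 + -1)(2) = 8 cm/s
11–15 s: ½(-1 + -6)(4) = -14 cm/s
Δv = 22.5 cm/s, so v(15) = -2 + (22.5) = 20.5 cm/s.

20.5 cm/s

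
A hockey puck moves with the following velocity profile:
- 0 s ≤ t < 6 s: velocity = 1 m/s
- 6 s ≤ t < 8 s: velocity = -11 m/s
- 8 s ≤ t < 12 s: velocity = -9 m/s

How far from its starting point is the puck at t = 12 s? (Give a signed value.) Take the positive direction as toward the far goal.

Displacement is the signed area under the v-t curve.
0–6 s: 1 × 6 = 6 m
6–8 s: -11 × 2 = -22 m
8–12 s: -9 × 4 = -36 m
Net displacement = -52 m

-52 m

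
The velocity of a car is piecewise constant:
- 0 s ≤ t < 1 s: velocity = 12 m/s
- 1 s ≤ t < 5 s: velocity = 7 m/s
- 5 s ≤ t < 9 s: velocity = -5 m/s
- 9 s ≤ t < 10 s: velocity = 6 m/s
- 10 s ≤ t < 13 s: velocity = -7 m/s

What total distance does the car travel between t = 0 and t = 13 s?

87 m

Total distance travelled is ∫|v| dt — sum the magnitudes of each area piece.
0–1 s: |12| × 1 = 12 m
1–5 s: |7| × 4 = 28 m
5–9 s: |-5| × 4 = 20 m
9–10 s: |6| × 1 = 6 m
10–13 s: |-7| × 3 = 21 m
Total distance = 87 m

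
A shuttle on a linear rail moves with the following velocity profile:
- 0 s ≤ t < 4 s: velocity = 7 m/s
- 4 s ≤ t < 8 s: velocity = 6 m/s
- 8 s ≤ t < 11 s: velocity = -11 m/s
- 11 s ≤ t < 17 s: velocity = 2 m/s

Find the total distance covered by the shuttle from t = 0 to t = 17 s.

97 m

Distance (not displacement) is the total path length: add the absolute areas under v-t.
0–4 s: |7| × 4 = 28 m
4–8 s: |6| × 4 = 24 m
8–11 s: |-11| × 3 = 33 m
11–17 s: |2| × 6 = 12 m
Total distance = 97 m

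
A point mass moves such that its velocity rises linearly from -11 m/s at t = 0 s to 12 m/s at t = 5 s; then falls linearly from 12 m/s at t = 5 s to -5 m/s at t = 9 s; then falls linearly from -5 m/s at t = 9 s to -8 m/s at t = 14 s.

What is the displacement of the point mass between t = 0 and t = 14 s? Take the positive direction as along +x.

Net displacement equals the area under the velocity-time graph (areas below the axis count negative).
0–5 s: ½(-11 + 12)(5) = 2.5 m
5–9 s: ½(12 + -5)(4) = 14 m
9–14 s: ½(-5 + -8)(5) = -32.5 m
Net displacement = -16 m

-16 m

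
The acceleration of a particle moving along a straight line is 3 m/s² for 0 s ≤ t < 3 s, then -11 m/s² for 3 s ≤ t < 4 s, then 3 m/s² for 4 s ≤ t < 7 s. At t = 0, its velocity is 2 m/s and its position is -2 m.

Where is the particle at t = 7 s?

On each constant-a segment, Δv = aΔt and Δx = v₀Δt + ½aΔt²; chain segment to segment.
0–3 s: v starts 2 m/s; Δx = 2·3 + ½·3·3² = 19.5 m; v ends 11 m/s.
3–4 s: v starts 11 m/s; Δx = 11·1 + ½·-11·1² = 5.5 m; v ends 0 m/s.
4–7 s: v starts 0 m/s; Δx = 0·3 + ½·3·3² = 13.5 m; v ends 9 m/s.
x(7) = -2 + Σ Δx = 36.5 m.

36.5 m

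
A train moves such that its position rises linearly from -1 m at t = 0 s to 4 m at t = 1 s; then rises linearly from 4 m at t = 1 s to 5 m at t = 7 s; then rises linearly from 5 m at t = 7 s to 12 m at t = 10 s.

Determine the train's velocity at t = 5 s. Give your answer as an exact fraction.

Velocity is the slope of the x-t graph on 1–7 s: (5 − 4)/(7 − 1) = 1/6 m/s.

1/6 m/s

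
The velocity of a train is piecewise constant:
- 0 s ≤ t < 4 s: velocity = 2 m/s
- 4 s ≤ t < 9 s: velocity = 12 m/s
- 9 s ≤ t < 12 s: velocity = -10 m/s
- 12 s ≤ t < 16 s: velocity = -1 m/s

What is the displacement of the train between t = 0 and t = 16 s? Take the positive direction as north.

34 m

Net displacement equals the area under the velocity-time graph (areas below the axis count negative).
0–4 s: 2 × 4 = 8 m
4–9 s: 12 × 5 = 60 m
9–12 s: -10 × 3 = -30 m
12–16 s: -1 × 4 = -4 m
Net displacement = 34 m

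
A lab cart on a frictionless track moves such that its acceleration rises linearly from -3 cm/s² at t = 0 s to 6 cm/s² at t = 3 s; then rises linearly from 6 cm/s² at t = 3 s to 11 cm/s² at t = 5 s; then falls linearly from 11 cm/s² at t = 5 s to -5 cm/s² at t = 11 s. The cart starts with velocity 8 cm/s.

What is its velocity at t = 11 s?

47.5 cm/s

Δv equals the area under the a-t graph; then v = v₀ + Δv.
0–3 s: ½(-3 + 6)(3) = 4.5 cm/s
3–5 s: ½(6 + 11)(2) = 17 cm/s
5–11 s: ½(11 + -5)(6) = 18 cm/s
Δv = 39.5 cm/s, so v(11) = 8 + (39.5) = 47.5 cm/s.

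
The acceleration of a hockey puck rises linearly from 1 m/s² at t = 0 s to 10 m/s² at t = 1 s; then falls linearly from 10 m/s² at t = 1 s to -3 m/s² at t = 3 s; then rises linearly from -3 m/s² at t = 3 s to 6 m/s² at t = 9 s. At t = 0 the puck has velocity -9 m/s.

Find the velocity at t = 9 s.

Δv equals the area under the a-t graph; then v = v₀ + Δv.
0–1 s: ½(1 + 10)(1) = 5.5 m/s
1–3 s: ½(10 + -3)(2) = 7 m/s
3–9 s: ½(-3 + 6)(6) = 9 m/s
Δv = 21.5 m/s, so v(9) = -9 + (21.5) = 12.5 m/s.

12.5 m/s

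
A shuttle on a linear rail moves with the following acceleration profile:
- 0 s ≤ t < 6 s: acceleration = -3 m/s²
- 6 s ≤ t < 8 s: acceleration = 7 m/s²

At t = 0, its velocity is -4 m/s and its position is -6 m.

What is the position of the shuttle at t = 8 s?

-114 m

On each constant-a segment, Δv = aΔt and Δx = v₀Δt + ½aΔt²; chain segment to segment.
0–6 s: v starts -4 m/s; Δx = -4·6 + ½·-3·6² = -78 m; v ends -22 m/s.
6–8 s: v starts -22 m/s; Δx = -22·2 + ½·7·2² = -30 m; v ends -8 m/s.
x(8) = -6 + Σ Δx = -114 m.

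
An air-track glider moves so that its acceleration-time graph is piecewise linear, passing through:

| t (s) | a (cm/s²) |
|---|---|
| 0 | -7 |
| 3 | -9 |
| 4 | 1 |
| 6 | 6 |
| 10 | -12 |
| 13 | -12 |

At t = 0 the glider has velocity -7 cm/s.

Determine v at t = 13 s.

-76 cm/s

Δv equals the area under the a-t graph; then v = v₀ + Δv.
0–3 s: ½(-7 + -9)(3) = -24 cm/s
3–4 s: ½(-9 + 1)(1) = -4 cm/s
4–6 s: ½(1 + 6)(2) = 7 cm/s
6–10 s: ½(6 + -12)(4) = -12 cm/s
10–13 s: -12 × 3 = -36 cm/s
Δv = -69 cm/s, so v(13) = -7 + (-69) = -76 cm/s.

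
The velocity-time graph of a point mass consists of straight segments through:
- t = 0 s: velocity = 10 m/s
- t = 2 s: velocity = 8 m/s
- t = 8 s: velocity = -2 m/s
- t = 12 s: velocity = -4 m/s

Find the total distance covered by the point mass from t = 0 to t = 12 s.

50.4 m

Distance (not displacement) is the total path length: add the absolute areas under v-t.
0–2 s: |½(10 + 8)(2)| = 18 m
2–8 s: v = 0 at t = 6.8 s; triangle areas 19.2 + 1.2 = 20.4 m
8–12 s: |½(-2 + -4)(4)| = 12 m
Total distance = 50.4 m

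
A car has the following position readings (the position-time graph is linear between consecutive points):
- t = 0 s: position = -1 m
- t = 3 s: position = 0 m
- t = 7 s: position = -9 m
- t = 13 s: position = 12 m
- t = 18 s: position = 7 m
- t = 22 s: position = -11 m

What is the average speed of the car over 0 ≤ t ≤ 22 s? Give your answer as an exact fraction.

27/11 m/s

Average speed = (total path length)/(elapsed time); on a piecewise-linear x-t graph the path length is Σ|Δx|.
0–3 s: |Δx| = |0 − -1| = 1 m
3–7 s: |Δx| = |-9 − 0| = 9 m
7–13 s: |Δx| = |12 − -9| = 21 m
13–18 s: |Δx| = |7 − 12| = 5 m
18–22 s: |Δx| = |-11 − 7| = 18 m
Total path = 54 m; average speed = 54/22 = 27/11 m/s.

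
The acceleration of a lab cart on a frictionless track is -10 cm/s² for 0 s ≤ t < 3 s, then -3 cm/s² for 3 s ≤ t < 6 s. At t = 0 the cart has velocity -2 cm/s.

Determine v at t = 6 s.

-41 cm/s

Δv equals the area under the a-t graph; then v = v₀ + Δv.
0–3 s: -10 × 3 = -30 cm/s
3–6 s: -3 × 3 = -9 cm/s
Δv = -39 cm/s, so v(6) = -2 + (-39) = -41 cm/s.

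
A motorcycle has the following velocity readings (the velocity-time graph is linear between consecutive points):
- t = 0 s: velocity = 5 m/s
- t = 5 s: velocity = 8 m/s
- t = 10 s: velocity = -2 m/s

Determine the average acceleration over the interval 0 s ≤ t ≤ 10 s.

Average acceleration = Δv/Δt = (-2 − 5)/(10 − 0) = -0.7 m/s².

-0.7 m/s²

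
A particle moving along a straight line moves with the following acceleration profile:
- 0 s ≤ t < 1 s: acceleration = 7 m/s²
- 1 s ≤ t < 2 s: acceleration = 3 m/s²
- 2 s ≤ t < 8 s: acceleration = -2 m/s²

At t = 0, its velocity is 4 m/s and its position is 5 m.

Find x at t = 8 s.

73 m

On each constant-a segment, Δv = aΔt and Δx = v₀Δt + ½aΔt²; chain segment to segment.
0–1 s: v starts 4 m/s; Δx = 4·1 + ½·7·1² = 7.5 m; v ends 11 m/s.
1–2 s: v starts 11 m/s; Δx = 11·1 + ½·3·1² = 12.5 m; v ends 14 m/s.
2–8 s: v starts 14 m/s; Δx = 14·6 + ½·-2·6² = 48 m; v ends 2 m/s.
x(8) = 5 + Σ Δx = 73 m.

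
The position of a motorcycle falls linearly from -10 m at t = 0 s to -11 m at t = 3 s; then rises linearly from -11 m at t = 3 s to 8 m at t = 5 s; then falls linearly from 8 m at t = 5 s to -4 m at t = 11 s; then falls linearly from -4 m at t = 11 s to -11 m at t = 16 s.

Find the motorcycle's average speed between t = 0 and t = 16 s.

2.4375 m/s

Average speed = (total path length)/(elapsed time); on a piecewise-linear x-t graph the path length is Σ|Δx|.
0–3 s: |Δx| = |-11 − -10| = 1 m
3–5 s: |Δx| = |8 − -11| = 19 m
5–11 s: |Δx| = |-4 − 8| = 12 m
11–16 s: |Δx| = |-11 − -4| = 7 m
Total path = 39 m; average speed = 39/16 = 2.4375 m/s.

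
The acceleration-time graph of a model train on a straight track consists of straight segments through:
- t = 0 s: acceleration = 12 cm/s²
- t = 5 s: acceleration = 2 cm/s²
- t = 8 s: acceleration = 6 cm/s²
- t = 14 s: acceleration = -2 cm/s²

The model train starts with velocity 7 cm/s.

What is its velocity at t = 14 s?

66 cm/s

Δv equals the area under the a-t graph; then v = v₀ + Δv.
0–5 s: ½(12 + 2)(5) = 35 cm/s
5–8 s: ½(2 + 6)(3) = 12 cm/s
8–14 s: ½(6 + -2)(6) = 12 cm/s
Δv = 59 cm/s, so v(14) = 7 + (59) = 66 cm/s.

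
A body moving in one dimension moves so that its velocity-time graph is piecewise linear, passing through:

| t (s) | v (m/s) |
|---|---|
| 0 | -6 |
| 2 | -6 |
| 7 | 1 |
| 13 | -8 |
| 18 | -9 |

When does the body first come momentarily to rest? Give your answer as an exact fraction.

v changes sign on 2–7 s (from -6 to 1); the graph is linear there, so v = 0 at t = 2 + (6)·(7 − 2)/(1 − -6) = 44/7 s.

t = 44/7 s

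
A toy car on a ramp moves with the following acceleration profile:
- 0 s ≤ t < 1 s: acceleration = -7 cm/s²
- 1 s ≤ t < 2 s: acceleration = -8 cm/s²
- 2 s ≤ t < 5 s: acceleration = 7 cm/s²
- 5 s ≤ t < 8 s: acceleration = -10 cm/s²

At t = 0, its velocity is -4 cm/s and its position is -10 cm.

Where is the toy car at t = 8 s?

On each constant-a segment, Δv = aΔt and Δx = v₀Δt + ½aΔt²; chain segment to segment.
0–1 s: v starts -4 cm/s; Δx = -4·1 + ½·-7·1² = -7.5 cm; v ends -11 cm/s.
1–2 s: v starts -11 cm/s; Δx = -11·1 + ½·-8·1² = -15 cm; v ends -19 cm/s.
2–5 s: v starts -19 cm/s; Δx = -19·3 + ½·7·3² = -25.5 cm; v ends 2 cm/s.
5–8 s: v starts 2 cm/s; Δx = 2·3 + ½·-10·3² = -39 cm; v ends -28 cm/s.
x(8) = -10 + Σ Δx = -97 cm.

-97 cm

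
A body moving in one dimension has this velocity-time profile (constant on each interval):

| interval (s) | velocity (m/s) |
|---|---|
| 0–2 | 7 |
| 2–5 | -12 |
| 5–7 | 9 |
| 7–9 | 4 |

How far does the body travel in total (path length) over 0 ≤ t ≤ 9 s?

76 m

Total distance travelled is ∫|v| dt — sum the magnitudes of each area piece.
0–2 s: |7| × 2 = 14 m
2–5 s: |-12| × 3 = 36 m
5–7 s: |9| × 2 = 18 m
7–9 s: |4| × 2 = 8 m
Total distance = 76 m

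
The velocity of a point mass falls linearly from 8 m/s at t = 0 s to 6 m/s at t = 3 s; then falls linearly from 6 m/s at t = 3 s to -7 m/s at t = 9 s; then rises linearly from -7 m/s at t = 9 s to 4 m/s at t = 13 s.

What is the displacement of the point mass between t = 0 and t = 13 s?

Displacement is the signed area under the v-t curve.
0–3 s: ½(8 + 6)(3) = 21 m
3–9 s: ½(6 + -7)(6) = -3 m
9–13 s: ½(-7 + 4)(4) = -6 m
Net displacement = 12 m

12 m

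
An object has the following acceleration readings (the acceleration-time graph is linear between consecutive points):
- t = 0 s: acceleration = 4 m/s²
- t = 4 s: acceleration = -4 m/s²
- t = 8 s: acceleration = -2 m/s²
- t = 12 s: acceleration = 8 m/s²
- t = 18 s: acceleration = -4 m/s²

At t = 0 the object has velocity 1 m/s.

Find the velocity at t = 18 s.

Δv equals the area under the a-t graph; then v = v₀ + Δv.
0–4 s: ½(4 + -4)(4) = 0 m/s
4–8 s: ½(-4 + -2)(4) = -12 m/s
8–12 s: ½(-2 + 8)(4) = 12 m/s
12–18 s: ½(8 + -4)(6) = 12 m/s
Δv = 12 m/s, so v(18) = 1 + (12) = 13 m/s.

13 m/s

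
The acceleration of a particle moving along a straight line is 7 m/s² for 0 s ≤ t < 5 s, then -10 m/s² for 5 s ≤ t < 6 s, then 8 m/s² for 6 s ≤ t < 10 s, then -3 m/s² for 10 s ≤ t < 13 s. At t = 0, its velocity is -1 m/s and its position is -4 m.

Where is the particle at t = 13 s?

On each constant-a segment, Δv = aΔt and Δx = v₀Δt + ½aΔt²; chain segment to segment.
0–5 s: v starts -1 m/s; Δx = -1·5 + ½·7·5² = 82.5 m; v ends 34 m/s.
5–6 s: v starts 34 m/s; Δx = 34·1 + ½·-10·1² = 29 m; v ends 24 m/s.
6–10 s: v starts 24 m/s; Δx = 24·4 + ½·8·4² = 160 m; v ends 56 m/s.
10–13 s: v starts 56 m/s; Δx = 56·3 + ½·-3·3² = 154.5 m; v ends 47 m/s.
x(13) = -4 + Σ Δx = 422 m.

422 m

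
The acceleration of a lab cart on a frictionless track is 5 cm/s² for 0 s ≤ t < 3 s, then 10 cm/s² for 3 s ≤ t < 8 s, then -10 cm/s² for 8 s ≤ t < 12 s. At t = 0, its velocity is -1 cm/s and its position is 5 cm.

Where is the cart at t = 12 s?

395.5 cm

On each constant-a segment, Δv = aΔt and Δx = v₀Δt + ½aΔt²; chain segment to segment.
0–3 s: v starts -1 cm/s; Δx = -1·3 + ½·5·3² = 19.5 cm; v ends 14 cm/s.
3–8 s: v starts 14 cm/s; Δx = 14·5 + ½·10·5² = 195 cm; v ends 64 cm/s.
8–12 s: v starts 64 cm/s; Δx = 64·4 + ½·-10·4² = 176 cm; v ends 24 cm/s.
x(12) = 5 + Σ Δx = 395.5 cm.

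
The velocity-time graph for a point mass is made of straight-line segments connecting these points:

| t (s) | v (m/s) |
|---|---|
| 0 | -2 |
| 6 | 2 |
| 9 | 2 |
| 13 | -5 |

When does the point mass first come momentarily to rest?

t = 3 s

v changes sign on 0–6 s (from -2 to 2); the graph is linear there, so v = 0 at t = 0 + (2)·(6 − 0)/(2 − -2) = 3 s.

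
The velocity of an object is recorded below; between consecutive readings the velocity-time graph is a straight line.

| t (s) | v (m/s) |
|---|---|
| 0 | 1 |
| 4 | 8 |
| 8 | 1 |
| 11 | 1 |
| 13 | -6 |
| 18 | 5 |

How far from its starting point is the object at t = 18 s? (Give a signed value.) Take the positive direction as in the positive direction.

Displacement is the signed area under the v-t curve.
0–4 s: ½(1 + 8)(4) = 18 m
4–8 s: ½(8 + 1)(4) = 18 m
8–11 s: 1 × 3 = 3 m
11–13 s: ½(1 + -6)(2) = -5 m
13–18 s: ½(-6 + 5)(5) = -2.5 m
Net displacement = 31.5 m

31.5 m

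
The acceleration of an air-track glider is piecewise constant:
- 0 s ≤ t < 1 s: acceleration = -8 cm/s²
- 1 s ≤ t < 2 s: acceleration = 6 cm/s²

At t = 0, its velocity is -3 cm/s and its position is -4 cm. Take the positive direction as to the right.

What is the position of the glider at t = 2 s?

On each constant-a segment, Δv = aΔt and Δx = v₀Δt + ½aΔt²; chain segment to segment.
0–1 s: v starts -3 cm/s; Δx = -3·1 + ½·-8·1² = -7 cm; v ends -11 cm/s.
1–2 s: v starts -11 cm/s; Δx = -11·1 + ½·6·1² = -8 cm; v ends -5 cm/s.
x(2) = -4 + Σ Δx = -19 cm.

-19 cm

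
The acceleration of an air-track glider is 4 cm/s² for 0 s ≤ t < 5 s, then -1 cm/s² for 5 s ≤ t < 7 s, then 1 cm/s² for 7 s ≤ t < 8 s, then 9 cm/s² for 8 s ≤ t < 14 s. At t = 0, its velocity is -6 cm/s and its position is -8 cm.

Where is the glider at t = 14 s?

290.5 cm

On each constant-a segment, Δv = aΔt and Δx = v₀Δt + ½aΔt²; chain segment to segment.
0–5 s: v starts -6 cm/s; Δx = -6·5 + ½·4·5² = 20 cm; v ends 14 cm/s.
5–7 s: v starts 14 cm/s; Δx = 14·2 + ½·-1·2² = 26 cm; v ends 12 cm/s.
7–8 s: v starts 12 cm/s; Δx = 12·1 + ½·1·1² = 12.5 cm; v ends 13 cm/s.
8–14 s: v starts 13 cm/s; Δx = 13·6 + ½·9·6² = 240 cm; v ends 67 cm/s.
x(14) = -8 + Σ Δx = 290.5 cm.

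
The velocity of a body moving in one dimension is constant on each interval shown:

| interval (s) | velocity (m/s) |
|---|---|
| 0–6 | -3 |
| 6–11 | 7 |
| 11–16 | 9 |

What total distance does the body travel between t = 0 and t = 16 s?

98 m

Total distance travelled is ∫|v| dt — sum the magnitudes of each area piece.
0–6 s: |-3| × 6 = 18 m
6–11 s: |7| × 5 = 35 m
11–16 s: |9| × 5 = 45 m
Total distance = 98 m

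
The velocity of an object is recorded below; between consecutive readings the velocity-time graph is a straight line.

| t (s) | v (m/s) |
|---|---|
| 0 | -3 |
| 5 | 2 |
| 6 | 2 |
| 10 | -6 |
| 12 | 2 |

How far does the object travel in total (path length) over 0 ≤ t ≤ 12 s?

23.5 m

Distance (not displacement) is the total path length: add the absolute areas under v-t.
0–5 s: v = 0 at t = 3 s; triangle areas 4.5 + 2 = 6.5 m
5–6 s: |2| × 1 = 2 m
6–10 s: v = 0 at t = 7 s; triangle areas 1 + 9 = 10 m
10–12 s: v = 0 at t = 11.5 s; triangle areas 4.5 + 0.5 = 5 m
Total distance = 23.5 m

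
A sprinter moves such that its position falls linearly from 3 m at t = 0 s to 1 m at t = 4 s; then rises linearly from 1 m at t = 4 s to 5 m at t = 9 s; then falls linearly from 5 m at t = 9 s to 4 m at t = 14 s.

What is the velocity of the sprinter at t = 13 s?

-0.2 m/s

Velocity is the slope of the x-t graph on 9–14 s: (4 − 5)/(14 − 9) = -0.2 m/s.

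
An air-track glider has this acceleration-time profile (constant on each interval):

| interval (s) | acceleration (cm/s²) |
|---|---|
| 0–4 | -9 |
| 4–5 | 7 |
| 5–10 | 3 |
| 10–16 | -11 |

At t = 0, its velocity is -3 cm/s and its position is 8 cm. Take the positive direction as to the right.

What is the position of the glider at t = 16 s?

-534 cm

On each constant-a segment, Δv = aΔt and Δx = v₀Δt + ½aΔt²; chain segment to segment.
0–4 s: v starts -3 cm/s; Δx = -3·4 + ½·-9·4² = -84 cm; v ends -39 cm/s.
4–5 s: v starts -39 cm/s; Δx = -39·1 + ½·7·1² = -35.5 cm; v ends -32 cm/s.
5–10 s: v starts -32 cm/s; Δx = -32·5 + ½·3·5² = -122.5 cm; v ends -17 cm/s.
10–16 s: v starts -17 cm/s; Δx = -17·6 + ½·-11·6² = -300 cm; v ends -83 cm/s.
x(16) = 8 + Σ Δx = -534 cm.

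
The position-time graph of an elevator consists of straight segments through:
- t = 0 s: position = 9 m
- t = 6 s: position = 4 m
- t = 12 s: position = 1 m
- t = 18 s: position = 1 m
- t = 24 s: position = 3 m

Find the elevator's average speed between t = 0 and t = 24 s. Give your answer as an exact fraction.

5/12 m/s

Average speed = (total path length)/(elapsed time); on a piecewise-linear x-t graph the path length is Σ|Δx|.
0–6 s: |Δx| = |4 − 9| = 5 m
6–12 s: |Δx| = |1 − 4| = 3 m
12–18 s: |Δx| = |1 − 1| = 0 m
18–24 s: |Δx| = |3 − 1| = 2 m
Total path = 10 m; average speed = 10/24 = 5/12 m/s.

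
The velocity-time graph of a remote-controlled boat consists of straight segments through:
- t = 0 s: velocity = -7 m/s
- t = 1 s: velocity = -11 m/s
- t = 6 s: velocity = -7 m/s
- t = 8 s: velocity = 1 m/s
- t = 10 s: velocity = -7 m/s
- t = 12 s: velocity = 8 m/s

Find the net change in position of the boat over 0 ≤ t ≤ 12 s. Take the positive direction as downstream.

Displacement is the signed area under the v-t curve.
0–1 s: ½(-7 + -11)(1) = -9 m
1–6 s: ½(-11 + -7)(5) = -45 m
6–8 s: ½(-7 + 1)(2) = -6 m
8–10 s: ½(1 + -7)(2) = -6 m
10–12 s: ½(-7 + 8)(2) = 1 m
Net displacement = -65 m

-65 m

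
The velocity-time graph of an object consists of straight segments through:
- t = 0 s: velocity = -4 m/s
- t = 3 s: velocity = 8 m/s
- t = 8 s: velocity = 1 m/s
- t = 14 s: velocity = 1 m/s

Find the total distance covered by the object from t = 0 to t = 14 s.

38.5 m

Distance (not displacement) is the total path length: add the absolute areas under v-t.
0–3 s: v = 0 at t = 1 s; triangle areas 2 + 8 = 10 m
3–8 s: |½(8 + 1)(5)| = 22.5 m
8–14 s: |1| × 6 = 6 m
Total distance = 38.5 m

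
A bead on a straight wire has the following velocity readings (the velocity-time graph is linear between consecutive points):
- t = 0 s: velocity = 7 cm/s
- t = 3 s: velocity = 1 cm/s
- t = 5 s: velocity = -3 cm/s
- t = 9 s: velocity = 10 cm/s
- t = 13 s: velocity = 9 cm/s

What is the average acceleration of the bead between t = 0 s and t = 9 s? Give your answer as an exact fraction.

1/3 cm/s²

Average acceleration = Δv/Δt = (10 − 7)/(9 − 0) = 1/3 cm/s².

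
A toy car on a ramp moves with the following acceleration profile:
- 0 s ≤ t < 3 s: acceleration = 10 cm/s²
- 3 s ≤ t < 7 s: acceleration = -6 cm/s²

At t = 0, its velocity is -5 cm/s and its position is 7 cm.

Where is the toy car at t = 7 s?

On each constant-a segment, Δv = aΔt and Δx = v₀Δt + ½aΔt²; chain segment to segment.
0–3 s: v starts -5 cm/s; Δx = -5·3 + ½·10·3² = 30 cm; v ends 25 cm/s.
3–7 s: v starts 25 cm/s; Δx = 25·4 + ½·-6·4² = 52 cm; v ends 1 cm/s.
x(7) = 7 + Σ Δx = 89 cm.

89 cm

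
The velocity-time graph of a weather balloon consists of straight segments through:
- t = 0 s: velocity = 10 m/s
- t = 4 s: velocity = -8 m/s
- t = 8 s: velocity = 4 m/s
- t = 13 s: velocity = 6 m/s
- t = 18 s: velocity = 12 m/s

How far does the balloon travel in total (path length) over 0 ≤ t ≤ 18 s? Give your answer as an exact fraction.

Total distance travelled is ∫|v| dt — sum the magnitudes of each area piece.
0–4 s: v = 0 at t = 20/9 s; triangle areas 100/9 + 64/9 = 164/9 m
4–8 s: v = 0 at t = 20/3 s; triangle areas 32/3 + 8/3 = 40/3 m
8–13 s: |½(4 + 6)(5)| = 25 m
13–18 s: |½(6 + 12)(5)| = 45 m
Total distance = 914/9 m

914/9 m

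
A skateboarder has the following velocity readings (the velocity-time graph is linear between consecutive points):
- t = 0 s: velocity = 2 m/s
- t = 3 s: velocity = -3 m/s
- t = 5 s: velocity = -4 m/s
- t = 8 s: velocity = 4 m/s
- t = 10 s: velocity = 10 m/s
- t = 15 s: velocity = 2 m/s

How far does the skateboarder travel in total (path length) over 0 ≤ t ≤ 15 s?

Total distance travelled is ∫|v| dt — sum the magnitudes of each area piece.
0–3 s: v = 0 at t = 1.2 s; triangle areas 1.2 + 2.7 = 3.9 m
3–5 s: |½(-3 + -4)(2)| = 7 m
5–8 s: v = 0 at t = 6.5 s; triangle areas 3 + 3 = 6 m
8–10 s: |½(4 + 10)(2)| = 14 m
10–15 s: |½(10 + 2)(5)| = 30 m
Total distance = 60.9 m

60.9 m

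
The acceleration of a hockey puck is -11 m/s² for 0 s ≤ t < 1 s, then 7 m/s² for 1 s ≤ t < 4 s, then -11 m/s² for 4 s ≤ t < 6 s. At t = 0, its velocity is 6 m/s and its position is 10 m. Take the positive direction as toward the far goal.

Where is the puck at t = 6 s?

On each constant-a segment, Δv = aΔt and Δx = v₀Δt + ½aΔt²; chain segment to segment.
0–1 s: v starts 6 m/s; Δx = 6·1 + ½·-11·1² = 0.5 m; v ends -5 m/s.
1–4 s: v starts -5 m/s; Δx = -5·3 + ½·7·3² = 16.5 m; v ends 16 m/s.
4–6 s: v starts 16 m/s; Δx = 16·2 + ½·-11·2² = 10 m; v ends -6 m/s.
x(6) = 10 + Σ Δx = 37 m.

37 m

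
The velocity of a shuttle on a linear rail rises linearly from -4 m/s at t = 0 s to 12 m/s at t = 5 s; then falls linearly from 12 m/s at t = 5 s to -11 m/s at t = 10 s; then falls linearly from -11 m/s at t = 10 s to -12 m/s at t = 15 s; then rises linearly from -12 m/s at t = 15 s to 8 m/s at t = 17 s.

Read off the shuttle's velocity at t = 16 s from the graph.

On 15–17 s the graph is linear from -12 to 8 m/s: v(16) = -12 + (8 − -12)·(16 − 15)/(17 − 15) = -2 m/s.

-2 m/s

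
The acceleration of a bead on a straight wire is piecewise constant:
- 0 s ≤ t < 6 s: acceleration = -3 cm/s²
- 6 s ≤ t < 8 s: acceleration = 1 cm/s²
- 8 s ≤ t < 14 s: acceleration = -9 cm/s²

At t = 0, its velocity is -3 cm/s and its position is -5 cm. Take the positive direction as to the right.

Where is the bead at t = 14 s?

-393 cm

On each constant-a segment, Δv = aΔt and Δx = v₀Δt + ½aΔt²; chain segment to segment.
0–6 s: v starts -3 cm/s; Δx = -3·6 + ½·-3·6² = -72 cm; v ends -21 cm/s.
6–8 s: v starts -21 cm/s; Δx = -21·2 + ½·1·2² = -40 cm; v ends -19 cm/s.
8–14 s: v starts -19 cm/s; Δx = -19·6 + ½·-9·6² = -276 cm; v ends -73 cm/s.
x(14) = -5 + Σ Δx = -393 cm.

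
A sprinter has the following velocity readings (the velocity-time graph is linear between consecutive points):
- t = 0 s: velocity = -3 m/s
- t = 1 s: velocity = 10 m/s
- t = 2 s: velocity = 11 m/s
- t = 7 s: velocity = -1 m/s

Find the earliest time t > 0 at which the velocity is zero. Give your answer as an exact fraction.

v changes sign on 0–1 s (from -3 to 10); the graph is linear there, so v = 0 at t = 0 + (3)·(1 − 0)/(10 − -3) = 3/13 s.

t = 3/13 s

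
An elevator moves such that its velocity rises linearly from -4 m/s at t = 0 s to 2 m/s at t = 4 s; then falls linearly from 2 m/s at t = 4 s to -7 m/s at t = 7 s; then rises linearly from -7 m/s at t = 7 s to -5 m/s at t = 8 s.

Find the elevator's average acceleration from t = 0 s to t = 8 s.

-0.125 m/s²

Average acceleration = Δv/Δt = (-5 − -4)/(8 − 0) = -0.125 m/s².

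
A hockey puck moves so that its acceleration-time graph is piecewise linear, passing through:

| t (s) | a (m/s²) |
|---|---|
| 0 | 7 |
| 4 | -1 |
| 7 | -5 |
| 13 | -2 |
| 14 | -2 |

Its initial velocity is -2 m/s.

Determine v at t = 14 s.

-22 m/s

Δv equals the area under the a-t graph; then v = v₀ + Δv.
0–4 s: ½(7 + -1)(4) = 12 m/s
4–7 s: ½(-1 + -5)(3) = -9 m/s
7–13 s: ½(-5 + -2)(6) = -21 m/s
13–14 s: -2 × 1 = -2 m/s
Δv = -20 m/s, so v(14) = -2 + (-20) = -22 m/s.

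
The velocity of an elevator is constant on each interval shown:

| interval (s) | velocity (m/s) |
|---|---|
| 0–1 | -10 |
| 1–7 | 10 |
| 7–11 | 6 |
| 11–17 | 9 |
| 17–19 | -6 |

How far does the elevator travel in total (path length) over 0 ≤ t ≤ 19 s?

Total distance travelled is ∫|v| dt — sum the magnitudes of each area piece.
0–1 s: |-10| × 1 = 10 m
1–7 s: |10| × 6 = 60 m
7–11 s: |6| × 4 = 24 m
11–17 s: |9| × 6 = 54 m
17–19 s: |-6| × 2 = 12 m
Total distance = 160 m

160 m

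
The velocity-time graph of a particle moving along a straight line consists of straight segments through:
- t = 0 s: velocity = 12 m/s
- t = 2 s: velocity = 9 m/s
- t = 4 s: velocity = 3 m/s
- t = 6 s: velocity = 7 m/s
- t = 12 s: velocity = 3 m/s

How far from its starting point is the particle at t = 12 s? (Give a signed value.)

73 m

Net displacement equals the area under the velocity-time graph (areas below the axis count negative).
0–2 s: ½(12 + 9)(2) = 21 m
2–4 s: ½(9 + 3)(2) = 12 m
4–6 s: ½(3 + 7)(2) = 10 m
6–12 s: ½(7 + 3)(6) = 30 m
Net displacement = 73 m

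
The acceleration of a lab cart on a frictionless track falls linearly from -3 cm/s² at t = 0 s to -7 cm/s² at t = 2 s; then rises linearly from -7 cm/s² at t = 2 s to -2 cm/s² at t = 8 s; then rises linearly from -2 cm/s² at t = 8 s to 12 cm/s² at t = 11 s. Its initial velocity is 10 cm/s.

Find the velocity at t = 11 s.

-12 cm/s

Δv equals the area under the a-t graph; then v = v₀ + Δv.
0–2 s: ½(-3 + -7)(2) = -10 cm/s
2–8 s: ½(-7 + -2)(6) = -27 cm/s
8–11 s: ½(-2 + 12)(3) = 15 cm/s
Δv = -22 cm/s, so v(11) = 10 + (-22) = -12 cm/s.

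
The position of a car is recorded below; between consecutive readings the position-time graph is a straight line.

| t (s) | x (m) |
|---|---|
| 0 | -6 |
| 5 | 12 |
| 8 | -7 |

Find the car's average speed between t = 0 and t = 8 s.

4.625 m/s

Average speed = (total path length)/(elapsed time); on a piecewise-linear x-t graph the path length is Σ|Δx|.
0–5 s: |Δx| = |12 − -6| = 18 m
5–8 s: |Δx| = |-7 − 12| = 19 m
Total path = 37 m; average speed = 37/8 = 4.625 m/s.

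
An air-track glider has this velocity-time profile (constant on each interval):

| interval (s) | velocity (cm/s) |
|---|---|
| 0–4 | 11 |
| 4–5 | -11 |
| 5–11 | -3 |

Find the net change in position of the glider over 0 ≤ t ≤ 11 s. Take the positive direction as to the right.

Net displacement equals the area under the velocity-time graph (areas below the axis count negative).
0–4 s: 11 × 4 = 44 cm
4–5 s: -11 × 1 = -11 cm
5–11 s: -3 × 6 = -18 cm
Net displacement = 15 cm

15 cm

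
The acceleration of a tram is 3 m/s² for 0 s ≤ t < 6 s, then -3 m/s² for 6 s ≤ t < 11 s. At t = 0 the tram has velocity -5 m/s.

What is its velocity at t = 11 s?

-2 m/s

Δv equals the area under the a-t graph; then v = v₀ + Δv.
0–6 s: 3 × 6 = 18 m/s
6–11 s: -3 × 5 = -15 m/s
Δv = 3 m/s, so v(11) = -5 + (3) = -2 m/s.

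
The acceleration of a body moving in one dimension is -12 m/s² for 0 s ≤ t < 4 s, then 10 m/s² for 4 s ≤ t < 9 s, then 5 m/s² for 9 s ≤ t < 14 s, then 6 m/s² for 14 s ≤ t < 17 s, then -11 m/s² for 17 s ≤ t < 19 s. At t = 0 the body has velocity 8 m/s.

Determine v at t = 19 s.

31 m/s

Δv equals the area under the a-t graph; then v = v₀ + Δv.
0–4 s: -12 × 4 = -48 m/s
4–9 s: 10 × 5 = 50 m/s
9–14 s: 5 × 5 = 25 m/s
14–17 s: 6 × 3 = 18 m/s
17–19 s: -11 × 2 = -22 m/s
Δv = 23 m/s, so v(19) = 8 + (23) = 31 m/s.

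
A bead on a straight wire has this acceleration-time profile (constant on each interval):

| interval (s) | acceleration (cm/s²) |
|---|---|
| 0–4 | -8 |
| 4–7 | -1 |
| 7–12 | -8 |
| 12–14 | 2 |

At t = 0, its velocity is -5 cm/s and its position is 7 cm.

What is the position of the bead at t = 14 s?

On each constant-a segment, Δv = aΔt and Δx = v₀Δt + ½aΔt²; chain segment to segment.
0–4 s: v starts -5 cm/s; Δx = -5·4 + ½·-8·4² = -84 cm; v ends -37 cm/s.
4–7 s: v starts -37 cm/s; Δx = -37·3 + ½·-1·3² = -115.5 cm; v ends -40 cm/s.
7–12 s: v starts -40 cm/s; Δx = -40·5 + ½·-8·5² = -300 cm; v ends -80 cm/s.
12–14 s: v starts -80 cm/s; Δx = -80·2 + ½·2·2² = -156 cm; v ends -76 cm/s.
x(14) = 7 + Σ Δx = -648.5 cm.

-648.5 cm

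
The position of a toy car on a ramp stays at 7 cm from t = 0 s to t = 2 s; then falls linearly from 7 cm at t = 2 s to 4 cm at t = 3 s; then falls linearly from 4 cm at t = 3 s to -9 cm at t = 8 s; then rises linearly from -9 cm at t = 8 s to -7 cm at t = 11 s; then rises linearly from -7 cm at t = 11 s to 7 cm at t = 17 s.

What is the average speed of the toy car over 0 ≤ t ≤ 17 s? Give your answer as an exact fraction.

Average speed = (total path length)/(elapsed time); on a piecewise-linear x-t graph the path length is Σ|Δx|.
0–2 s: |Δx| = |7 − 7| = 0 cm
2–3 s: |Δx| = |4 − 7| = 3 cm
3–8 s: |Δx| = |-9 − 4| = 13 cm
8–11 s: |Δx| = |-7 − -9| = 2 cm
11–17 s: |Δx| = |7 − -7| = 14 cm
Total path = 32 cm; average speed = 32/17 = 32/17 cm/s.

32/17 cm/s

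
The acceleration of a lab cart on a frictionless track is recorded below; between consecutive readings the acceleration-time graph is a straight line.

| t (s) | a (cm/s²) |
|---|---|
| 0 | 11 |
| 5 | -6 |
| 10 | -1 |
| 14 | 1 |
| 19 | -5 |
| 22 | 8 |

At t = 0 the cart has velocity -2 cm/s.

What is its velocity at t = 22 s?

Δv equals the area under the a-t graph; then v = v₀ + Δv.
0–5 s: ½(11 + -6)(5) = 12.5 cm/s
5–10 s: ½(-6 + -1)(5) = -17.5 cm/s
10–14 s: ½(-1 + 1)(4) = 0 cm/s
14–19 s: ½(1 + -5)(5) = -10 cm/s
19–22 s: ½(-5 + 8)(3) = 4.5 cm/s
Δv = -10.5 cm/s, so v(22) = -2 + (-10.5) = -12.5 cm/s.

-12.5 cm/s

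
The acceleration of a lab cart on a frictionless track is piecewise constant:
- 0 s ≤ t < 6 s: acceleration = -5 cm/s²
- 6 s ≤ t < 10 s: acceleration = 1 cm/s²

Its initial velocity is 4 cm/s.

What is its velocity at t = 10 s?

-22 cm/s

Δv equals the area under the a-t graph; then v = v₀ + Δv.
0–6 s: -5 × 6 = -30 cm/s
6–10 s: 1 × 4 = 4 cm/s
Δv = -26 cm/s, so v(10) = 4 + (-26) = -22 cm/s.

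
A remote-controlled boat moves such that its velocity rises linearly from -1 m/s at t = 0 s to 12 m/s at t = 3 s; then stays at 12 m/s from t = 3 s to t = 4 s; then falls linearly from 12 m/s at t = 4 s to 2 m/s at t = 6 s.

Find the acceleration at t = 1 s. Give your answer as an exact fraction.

13/3 m/s²

Acceleration is the slope of the v-t graph on 0–3 s: (12 − -1)/(3 − 0) = 13/3 m/s².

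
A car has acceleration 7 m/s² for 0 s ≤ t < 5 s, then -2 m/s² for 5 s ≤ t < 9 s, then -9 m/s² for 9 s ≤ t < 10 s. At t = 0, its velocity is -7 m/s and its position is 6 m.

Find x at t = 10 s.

On each constant-a segment, Δv = aΔt and Δx = v₀Δt + ½aΔt²; chain segment to segment.
0–5 s: v starts -7 m/s; Δx = -7·5 + ½·7·5² = 52.5 m; v ends 28 m/s.
5–9 s: v starts 28 m/s; Δx = 28·4 + ½·-2·4² = 96 m; v ends 20 m/s.
9–10 s: v starts 20 m/s; Δx = 20·1 + ½·-9·1² = 15.5 m; v ends 11 m/s.
x(10) = 6 + Σ Δx = 170 m.

170 m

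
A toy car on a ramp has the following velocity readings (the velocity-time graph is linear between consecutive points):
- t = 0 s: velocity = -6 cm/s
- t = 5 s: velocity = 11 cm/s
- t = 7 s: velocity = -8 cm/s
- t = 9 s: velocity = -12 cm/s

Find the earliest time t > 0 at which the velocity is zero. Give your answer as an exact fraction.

t = 30/17 s

v changes sign on 0–5 s (from -6 to 11); the graph is linear there, so v = 0 at t = 0 + (6)·(5 − 0)/(11 − -6) = 30/17 s.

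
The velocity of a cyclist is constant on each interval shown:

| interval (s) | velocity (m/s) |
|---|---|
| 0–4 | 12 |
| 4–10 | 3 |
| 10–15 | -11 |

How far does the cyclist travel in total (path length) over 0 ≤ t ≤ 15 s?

Total distance travelled is ∫|v| dt — sum the magnitudes of each area piece.
0–4 s: |12| × 4 = 48 m
4–10 s: |3| × 6 = 18 m
10–15 s: |-11| × 5 = 55 m
Total distance = 121 m

121 m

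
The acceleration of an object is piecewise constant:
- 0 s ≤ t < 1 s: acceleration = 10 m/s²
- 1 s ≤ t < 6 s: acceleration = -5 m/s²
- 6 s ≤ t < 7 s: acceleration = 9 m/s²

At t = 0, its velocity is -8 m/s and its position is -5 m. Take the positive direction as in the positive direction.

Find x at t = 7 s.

-79 m

On each constant-a segment, Δv = aΔt and Δx = v₀Δt + ½aΔt²; chain segment to segment.
0–1 s: v starts -8 m/s; Δx = -8·1 + ½·10·1² = -3 m; v ends 2 m/s.
1–6 s: v starts 2 m/s; Δx = 2·5 + ½·-5·5² = -52.5 m; v ends -23 m/s.
6–7 s: v starts -23 m/s; Δx = -23·1 + ½·9·1² = -18.5 m; v ends -14 m/s.
x(7) = -5 + Σ Δx = -79 m.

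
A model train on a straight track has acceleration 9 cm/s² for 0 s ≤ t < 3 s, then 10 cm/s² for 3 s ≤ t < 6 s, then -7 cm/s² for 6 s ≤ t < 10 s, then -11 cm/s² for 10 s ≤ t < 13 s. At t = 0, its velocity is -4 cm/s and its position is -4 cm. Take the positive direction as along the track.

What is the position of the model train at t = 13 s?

On each constant-a segment, Δv = aΔt and Δx = v₀Δt + ½aΔt²; chain segment to segment.
0–3 s: v starts -4 cm/s; Δx = -4·3 + ½·9·3² = 28.5 cm; v ends 23 cm/s.
3–6 s: v starts 23 cm/s; Δx = 23·3 + ½·10·3² = 114 cm; v ends 53 cm/s.
6–10 s: v starts 53 cm/s; Δx = 53·4 + ½·-7·4² = 156 cm; v ends 25 cm/s.
10–13 s: v starts 25 cm/s; Δx = 25·3 + ½·-11·3² = 25.5 cm; v ends -8 cm/s.
x(13) = -4 + Σ Δx = 320 cm.

320 cm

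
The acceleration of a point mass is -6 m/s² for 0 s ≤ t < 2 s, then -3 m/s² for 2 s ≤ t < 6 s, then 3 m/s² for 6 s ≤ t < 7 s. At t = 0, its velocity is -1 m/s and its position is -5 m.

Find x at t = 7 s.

On each constant-a segment, Δv = aΔt and Δx = v₀Δt + ½aΔt²; chain segment to segment.
0–2 s: v starts -1 m/s; Δx = -1·2 + ½·-6·2² = -14 m; v ends -13 m/s.
2–6 s: v starts -13 m/s; Δx = -13·4 + ½·-3·4² = -76 m; v ends -25 m/s.
6–7 s: v starts -25 m/s; Δx = -25·1 + ½·3·1² = -23.5 m; v ends -22 m/s.
x(7) = -5 + Σ Δx = -118.5 m.

-118.5 m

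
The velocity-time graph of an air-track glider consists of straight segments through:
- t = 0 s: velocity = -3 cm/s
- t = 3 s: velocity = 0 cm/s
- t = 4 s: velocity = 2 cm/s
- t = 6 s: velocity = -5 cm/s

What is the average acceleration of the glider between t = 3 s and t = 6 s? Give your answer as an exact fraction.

Average acceleration = Δv/Δt = (-5 − 0)/(6 − 3) = -5/3 cm/s².

-5/3 cm/s²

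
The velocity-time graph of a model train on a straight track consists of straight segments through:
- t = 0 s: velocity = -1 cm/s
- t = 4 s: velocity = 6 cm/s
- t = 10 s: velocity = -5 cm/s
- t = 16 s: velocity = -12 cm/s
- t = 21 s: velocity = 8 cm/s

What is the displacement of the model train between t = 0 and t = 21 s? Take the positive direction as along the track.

Net displacement equals the area under the velocity-time graph (areas below the axis count negative).
0–4 s: ½(-1 + 6)(4) = 10 cm
4–10 s: ½(6 + -5)(6) = 3 cm
10–16 s: ½(-5 + -12)(6) = -51 cm
16–21 s: ½(-12 + 8)(5) = -10 cm
Net displacement = -48 cm

-48 cm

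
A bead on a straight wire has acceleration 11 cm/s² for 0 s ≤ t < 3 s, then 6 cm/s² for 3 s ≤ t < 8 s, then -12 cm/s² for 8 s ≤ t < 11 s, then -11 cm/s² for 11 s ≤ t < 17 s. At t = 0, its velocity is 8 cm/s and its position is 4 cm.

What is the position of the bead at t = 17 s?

528.5 cm

On each constant-a segment, Δv = aΔt and Δx = v₀Δt + ½aΔt²; chain segment to segment.
0–3 s: v starts 8 cm/s; Δx = 8·3 + ½·11·3² = 73.5 cm; v ends 41 cm/s.
3–8 s: v starts 41 cm/s; Δx = 41·5 + ½·6·5² = 280 cm; v ends 71 cm/s.
8–11 s: v starts 71 cm/s; Δx = 71·3 + ½·-12·3² = 159 cm; v ends 35 cm/s.
11–17 s: v starts 35 cm/s; Δx = 35·6 + ½·-11·6² = 12 cm; v ends -31 cm/s.
x(17) = 4 + Σ Δx = 528.5 cm.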